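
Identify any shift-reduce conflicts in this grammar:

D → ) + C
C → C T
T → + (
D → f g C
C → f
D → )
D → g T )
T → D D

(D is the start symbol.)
A shift-reduce conflict occurs when an LR(0) state has both:
  - a complete (reduce) item [A → α .] (dot at the end), and
  - a shift item [B → β . c γ] (dot before a terminal).

Augment with D' → D and build the canonical LR(0) collection (I0 = CLOSURE({[D' → . D]}), then GOTO on every symbol after a dot until no new states appear). It has 17 states:
  I0: { [D → . ) + C], [D → . )], [D → . f g C], [D → . g T )], [D' → . D] }  — shift
  I1: { [D → ) . + C], [D → ) .] }  — shift, reduce
  I2: { [D' → D .] }  — accept
  I3: { [D → f . g C] }  — shift
  I4: { [D → . ) + C], [D → . )], [D → . f g C], [D → . g T )], [D → g . T )], [T → . + (], [T → . D D] }  — shift
  I5: { [T → + . (] }  — shift
  I6: { [D → . ) + C], [D → . )], [D → . f g C], [D → . g T )], [T → D . D] }  — shift
  I7: { [D → g T . )] }  — shift
  I8: { [D → g T ) .] }  — reduce
  I9: { [T → D D .] }  — reduce
  I10: { [T → + ( .] }  — reduce
  I11: { [C → . C T], [C → . f], [D → f g . C] }  — shift
  I12: { [C → C . T], [D → . ) + C], [D → . )], [D → . f g C], [D → . g T )], [D → f g C .], [T → . + (], [T → . D D] }  — shift, reduce
  I13: { [C → f .] }  — reduce
  I14: { [C → C T .] }  — reduce
  I15: { [C → . C T], [C → . f], [D → ) + . C] }  — shift
  I16: { [C → C . T], [D → ) + C .], [D → . ) + C], [D → . )], [D → . f g C], [D → . g T )], [T → . + (], [T → . D D] }  — shift, reduce

I1 contains reduce item [D → ) .] and shift item [D → ) . + C] — shift-reduce conflict.
I12 contains reduce item [D → f g C .] and shift items [D → . )], [D → . ) + C], [D → . f g C], [D → . g T )], [T → . + (] — shift-reduce conflict.
I16 contains reduce item [D → ) + C .] and shift items [D → . )], [D → . ) + C], [D → . f g C], [D → . g T )], [T → . + (] — shift-reduce conflict.

Answer: Yes — I1: [D → ) .] vs [D → ) . + C]; I12: [D → f g C .] vs [D → . )]; I16: [D → ) + C .] vs [D → . )]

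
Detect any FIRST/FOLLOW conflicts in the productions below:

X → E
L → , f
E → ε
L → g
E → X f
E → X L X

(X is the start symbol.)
Yes. E → X f with FOLLOW(E) on { ',', 'f', 'g' }; E → X L X with FOLLOW(E) on { ',', 'f', 'g' }

A FIRST/FOLLOW conflict occurs when a non-terminal N has a nullable alternative N → β (β ⇒* ε) and another alternative N → α with FIRST(α) ∩ FOLLOW(N) ≠ ∅: on such a lookahead the parser cannot decide between expanding α and letting N vanish via β.

Nullable non-terminals: E, X.
FIRST sets used below: FIRST(X) = { ',', 'f', 'g', ε }, FIRST(L) = { ',', 'g' }

E: nullable alternative(s) E → ε; FOLLOW(E) = { $, ',', 'f', 'g' }
  E → ε: FIRST \ {ε} = { } — this is the only nullable alternative, skip
  E → X f: FIRST \ {ε} = { ',', 'f', 'g' } — overlaps FOLLOW(E) on { ',', 'f', 'g' }: CONFLICT
  E → X L X: FIRST \ {ε} = { ',', 'f', 'g' } — overlaps FOLLOW(E) on { ',', 'f', 'g' }: CONFLICT
X has a nullable alternative but only one production, so nothing to check.

L has no nullable alternative, so no FIRST/FOLLOW check is needed there.

So the grammar has 2 FIRST/FOLLOW conflicts (marked CONFLICT above).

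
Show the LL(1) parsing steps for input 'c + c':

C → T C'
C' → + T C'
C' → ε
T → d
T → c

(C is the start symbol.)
Stack is shown with the top on the left.

Stack     Input    Action
-------------------------
C $       c + c $  output C → T C'
T C' $    c + c $  output T → c
c C' $    c + c $  match 'c'
C' $      + c $    output C' → + T C'
+ T C' $  + c $    match '+'
T C' $    c $      output T → c
c C' $    c $      match 'c'
C' $      $        output C' → ε
$         $        accept

The string is accepted.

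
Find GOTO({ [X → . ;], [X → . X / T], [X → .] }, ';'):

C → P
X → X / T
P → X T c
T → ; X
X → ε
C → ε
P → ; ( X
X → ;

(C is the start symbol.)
GOTO(I, ';') = CLOSURE({ [A → αX.β] : [A → α.Xβ] ∈ I, X = ';' })

Items with dot before ';', with the dot advanced:
  [X → . ;] → [X → ; .]
Closure adds nothing (no advanced item has the dot before a non-terminal).

GOTO = { [X → ; .] }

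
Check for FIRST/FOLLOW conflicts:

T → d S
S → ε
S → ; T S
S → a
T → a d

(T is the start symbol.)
Yes. S → ';' T S with FOLLOW(S) on { ';' }; S → a with FOLLOW(S) on { 'a' }

A FIRST/FOLLOW conflict occurs when a non-terminal N has a nullable alternative N → β (β ⇒* ε) and another alternative N → α with FIRST(α) ∩ FOLLOW(N) ≠ ∅: on such a lookahead the parser cannot decide between expanding α and letting N vanish via β.

Nullable non-terminals: S.

S: nullable alternative(s) S → ε; FOLLOW(S) = { $, ';', 'a' }
  S → ε: FIRST \ {ε} = { } — this is the only nullable alternative, skip
  S → ; T S: FIRST \ {ε} = { ';' } — overlaps FOLLOW(S) on { ';' }: CONFLICT
  S → a: FIRST \ {ε} = { 'a' } — overlaps FOLLOW(S) on { 'a' }: CONFLICT

T has no nullable alternative, so no FIRST/FOLLOW check is needed there.

So the grammar has 2 FIRST/FOLLOW conflicts (marked CONFLICT above).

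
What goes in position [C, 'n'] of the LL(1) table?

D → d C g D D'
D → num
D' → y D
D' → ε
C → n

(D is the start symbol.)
C → n

To find M[C, 'n'], we find productions for C where 'n' is in the predict set (PREDICT(N → α) = (FIRST(α) \ {ε}) ∪ (FOLLOW(N) if α ⇒* ε)).

C → n: PREDICT = { 'n' }
  'n' is in predict set, so this production goes in M[C, 'n']

M[C, 'n'] = C → n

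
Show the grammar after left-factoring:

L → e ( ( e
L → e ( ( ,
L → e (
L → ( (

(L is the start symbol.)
Left-factoring transforms A → αβ₁ | αβ₂ into A → αA' and A' → β₁ | β₂
(α is the longest common prefix among the alternatives). Repeat until
no nonterminal has two alternatives with a common prefix.

Round 1: L has alternatives sharing prefix 'e ('. Introduce L': L → e ( L'
  Add: L' → ( e
  Add: L' → ( ,
  Add: L' → ε

Round 2: L' has alternatives sharing prefix '('. Introduce L'': L' → ( L''
  Add: L'' → e
  Add: L'' → ,

No remaining common prefixes — done.

Resulting grammar:
L → e ( L'
L' → ( L''
L'' → e
L'' → ,
L' → ε
L → ( (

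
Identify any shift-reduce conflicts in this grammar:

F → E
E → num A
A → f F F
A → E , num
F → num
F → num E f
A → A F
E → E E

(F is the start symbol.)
A shift-reduce conflict occurs when an LR(0) state has both:
  - a complete (reduce) item [A → α .] (dot at the end), and
  - a shift item [B → β . c γ] (dot before a terminal).

Augment with F' → F and build the canonical LR(0) collection (I0 = CLOSURE({[F' → . F]}), then GOTO on every symbol after a dot until no new states appear). It has 16 states:
  I0: { [E → . E E], [E → . num A], [F → . E], [F → . num E f], [F → . num], [F' → . F] }  — shift
  I1: { [E → . E E], [E → . num A], [E → E . E], [F → E .] }  — shift, reduce
  I2: { [F' → F .] }  — accept
  I3: { [A → . A F], [A → . E , num], [A → . f F F], [E → . E E], [E → . num A], [E → num . A], [F → num . E f], [F → num .] }  — shift, reduce
  I4: { [A → A . F], [E → . E E], [E → . num A], [E → num A .], [F → . E], [F → . num E f], [F → . num] }  — shift, reduce
  I5: { [A → E . , num], [E → . E E], [E → . num A], [E → E . E], [F → num E . f] }  — shift
  I6: { [A → f . F F], [E → . E E], [E → . num A], [F → . E], [F → . num E f], [F → . num] }  — shift
  I7: { [A → . A F], [A → . E , num], [A → . f F F], [E → . E E], [E → . num A], [E → num . A] }  — shift
  I8: { [A → E . , num], [E → . E E], [E → . num A], [E → E . E] }  — shift
  I9: { [A → E , . num] }  — shift
  I10: { [E → . E E], [E → . num A], [E → E . E], [E → E E .] }  — shift, reduce
  I11: { [A → E , num .] }  — reduce
  I12: { [A → f F . F], [E → . E E], [E → . num A], [F → . E], [F → . num E f], [F → . num] }  — shift
  I13: { [A → f F F .] }  — reduce
  I14: { [F → num E f .] }  — reduce
  I15: { [A → A F .] }  — reduce

I1 contains reduce item [F → E .] and shift item [E → . num A] — shift-reduce conflict.
I3 contains reduce item [F → num .] and shift items [A → . f F F], [E → . num A] — shift-reduce conflict.
I4 contains reduce item [E → num A .] and shift items [E → . num A], [F → . num], [F → . num E f] — shift-reduce conflict.
I10 contains reduce item [E → E E .] and shift item [E → . num A] — shift-reduce conflict.

Answer: Yes — I1: [F → E .] vs [E → . num A]; I3: [F → num .] vs [A → . f F F]; I4: [E → num A .] vs [E → . num A]; I10: [E → E E .] vs [E → . num A]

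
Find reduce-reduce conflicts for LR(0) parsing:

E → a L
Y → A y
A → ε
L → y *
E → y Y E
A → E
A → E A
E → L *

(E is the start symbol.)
A reduce-reduce conflict occurs when an LR(0) state has two complete items [A → α .] and [B → β .] — both call for a reduction, and with no lookahead the parser cannot choose between them.

Augment with E' → E and build the canonical LR(0) collection (I0 = CLOSURE({[E' → . E]}), then GOTO on every symbol after a dot until no new states appear). It has 15 states:
  I0: { [E → . L *], [E → . a L], [E → . y Y E], [E' → . E], [L → . y *] }  — shift
  I1: { [E' → E .] }  — accept
  I2: { [E → L . *] }  — shift
  I3: { [E → a . L], [L → . y *] }  — shift
  I4: { [A → . E A], [A → . E], [A → .], [E → . L *], [E → . a L], [E → . y Y E], [E → y . Y E], [L → . y *], [L → y . *], [Y → . A y] }  — shift, reduce
  I5: { [L → y * .] }  — reduce
  I6: { [Y → A . y] }  — shift
  I7: { [A → . E A], [A → . E], [A → .], [A → E . A], [A → E .], [E → . L *], [E → . a L], [E → . y Y E], [L → . y *] }  — shift, 2 reduces
  I8: { [E → . L *], [E → . a L], [E → . y Y E], [E → y Y . E], [L → . y *] }  — shift
  I9: { [E → y Y E .] }  — reduce
  I10: { [A → E A .] }  — reduce
  I11: { [Y → A y .] }  — reduce
  I12: { [E → a L .] }  — reduce
  I13: { [L → y . *] }  — shift
  I14: { [E → L * .] }  — reduce

I7 contains complete items [A → .], [A → E .] — reduce-reduce conflict.

Answer: Yes — I7: [A → .] vs [A → E .]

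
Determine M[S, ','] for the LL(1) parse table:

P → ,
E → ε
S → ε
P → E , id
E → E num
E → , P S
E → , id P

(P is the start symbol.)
S → ε

To find M[S, ','], we find productions for S where ',' is in the predict set (PREDICT(N → α) = (FIRST(α) \ {ε}) ∪ (FOLLOW(N) if α ⇒* ε)).

Relevant sets:
  FOLLOW(S) = { ',', 'num' }

S → ε: PREDICT = { ',', 'num' }
  ',' is in predict set, so this production goes in M[S, ',']

M[S, ','] = S → ε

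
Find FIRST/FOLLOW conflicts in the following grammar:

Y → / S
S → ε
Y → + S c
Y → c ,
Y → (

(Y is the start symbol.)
No FIRST/FOLLOW conflicts.

A FIRST/FOLLOW conflict occurs when a non-terminal N has a nullable alternative N → β (β ⇒* ε) and another alternative N → α with FIRST(α) ∩ FOLLOW(N) ≠ ∅: on such a lookahead the parser cannot decide between expanding α and letting N vanish via β.

Nullable non-terminals: S.
S has a nullable alternative but only one production, so nothing to check.

Y has no nullable alternative, so no FIRST/FOLLOW check is needed there.

No FIRST/FOLLOW conflicts found.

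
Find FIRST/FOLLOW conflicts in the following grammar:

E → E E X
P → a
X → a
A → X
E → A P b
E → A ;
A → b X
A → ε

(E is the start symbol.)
Yes. A → X with FOLLOW(A) on { 'a' }

A FIRST/FOLLOW conflict occurs when a non-terminal N has a nullable alternative N → β (β ⇒* ε) and another alternative N → α with FIRST(α) ∩ FOLLOW(N) ≠ ∅: on such a lookahead the parser cannot decide between expanding α and letting N vanish via β.

Nullable non-terminals: A.
FIRST sets used below: FIRST(X) = { 'a' }

A: nullable alternative(s) A → ε; FOLLOW(A) = { ';', 'a' }
  A → X: FIRST \ {ε} = { 'a' } — overlaps FOLLOW(A) on { 'a' }: CONFLICT
  A → b X: FIRST \ {ε} = { 'b' } — disjoint from FOLLOW(A)
  A → ε: FIRST \ {ε} = { } — this is the only nullable alternative, skip

E, P, X have no nullable alternative, so no FIRST/FOLLOW check is needed there.

So the grammar has 1 FIRST/FOLLOW conflict (marked CONFLICT above).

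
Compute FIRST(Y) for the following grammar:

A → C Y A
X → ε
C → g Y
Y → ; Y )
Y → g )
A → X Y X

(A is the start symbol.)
To compute FIRST(Y), examine every production with Y on the left-hand side, reading each right-hand side left to right until a non-nullable symbol is reached.

From Y → ; Y ):
  - ';' is a terminal: add ';' and stop
From Y → g ):
  - g is a terminal: add 'g' and stop

Collecting: FIRST(Y) = { ';', 'g' }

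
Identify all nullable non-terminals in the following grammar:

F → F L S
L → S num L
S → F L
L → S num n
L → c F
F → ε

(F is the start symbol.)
A non-terminal is nullable if it can derive ε (the empty string): either it has an ε-production, or it has a production whose right-hand side consists entirely of nullable non-terminals.

ε-productions: F → ε
So F is immediately nullable.
No further non-terminal can be added: every production for the remaining non-terminals contains a terminal or a non-nullable non-terminal.
Nullable = { 'F' }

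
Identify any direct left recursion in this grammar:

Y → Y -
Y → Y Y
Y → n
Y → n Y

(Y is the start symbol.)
Direct left recursion occurs when N → N α for some non-terminal N (the right-hand side begins with the left-hand side itself).

Y → Y -: LEFT RECURSIVE (starts with Y)
Y → Y Y: LEFT RECURSIVE (starts with Y)
Y → n: starts with n
Y → n Y: starts with n

The grammar has direct left recursion on: Y.

Answer: Yes, Y is left-recursive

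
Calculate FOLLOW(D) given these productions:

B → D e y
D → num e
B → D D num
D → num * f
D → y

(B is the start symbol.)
{ 'e', 'num', 'y' }

In B → D e y: D is followed by e y, add FIRST(e y) \ {ε} = { 'e' }
In B → D D num: D is followed by D num, add FIRST(D num) \ {ε} = { 'num', 'y' }
In B → D D num: D is followed by num, add FIRST(num) \ {ε} = { 'num' }

Taking the union: FOLLOW(D) = { 'e', 'num', 'y' }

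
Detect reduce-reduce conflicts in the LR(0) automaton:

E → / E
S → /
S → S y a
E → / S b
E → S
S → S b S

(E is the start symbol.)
No reduce-reduce conflicts

A reduce-reduce conflict occurs when an LR(0) state has two complete items [A → α .] and [B → β .] — both call for a reduction, and with no lookahead the parser cannot choose between them.

Augment with E' → E and build the canonical LR(0) collection (I0 = CLOSURE({[E' → . E]}), then GOTO on every symbol after a dot until no new states appear). It has 12 states:
  I0: { [E → . / E], [E → . / S b], [E → . S], [E' → . E], [S → . /], [S → . S b S], [S → . S y a] }  — shift
  I1: { [E → . / E], [E → . / S b], [E → . S], [E → / . E], [E → / . S b], [S → . /], [S → . S b S], [S → . S y a], [S → / .] }  — shift, reduce
  I2: { [E' → E .] }  — accept
  I3: { [E → S .], [S → S . b S], [S → S . y a] }  — shift, reduce
  I4: { [S → . /], [S → . S b S], [S → . S y a], [S → S b . S] }  — shift
  I5: { [S → S y . a] }  — shift
  I6: { [S → S y a .] }  — reduce
  I7: { [S → / .] }  — reduce
  I8: { [S → S . b S], [S → S . y a], [S → S b S .] }  — shift, reduce
  I9: { [E → / E .] }  — reduce
  I10: { [E → / S . b], [E → S .], [S → S . b S], [S → S . y a] }  — shift, reduce
  I11: { [E → / S b .], [S → . /], [S → . S b S], [S → . S y a], [S → S b . S] }  — shift, reduce

No state contains more than one complete item.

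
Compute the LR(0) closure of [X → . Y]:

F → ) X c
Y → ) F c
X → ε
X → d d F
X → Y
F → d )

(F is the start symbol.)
To compute CLOSURE, for each item [A → α.Bβ] where B is a non-terminal, add [B → .γ] for all productions B → γ; repeat for the newly added items until nothing changes.

Start with: [X → . Y]
  [X → . Y] has the dot before Y: add [Y → . ) F c]
No further items can be added.

CLOSURE = { [X → . Y], [Y → . ) F c] }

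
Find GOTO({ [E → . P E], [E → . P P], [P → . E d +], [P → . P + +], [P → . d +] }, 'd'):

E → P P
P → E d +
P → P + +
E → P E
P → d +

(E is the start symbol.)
GOTO(I, 'd') = CLOSURE({ [A → αX.β] : [A → α.Xβ] ∈ I, X = 'd' })

Items with dot before 'd', with the dot advanced:
  [P → . d +] → [P → d . +]
Closure adds nothing (no advanced item has the dot before a non-terminal).

GOTO = { [P → d . +] }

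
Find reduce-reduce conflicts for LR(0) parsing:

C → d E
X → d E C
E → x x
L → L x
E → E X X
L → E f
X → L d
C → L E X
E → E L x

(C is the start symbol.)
A reduce-reduce conflict occurs when an LR(0) state has two complete items [A → α .] and [B → β .] — both call for a reduction, and with no lookahead the parser cannot choose between them.

Augment with C' → C and build the canonical LR(0) collection (I0 = CLOSURE({[C' → . C]}), then GOTO on every symbol after a dot until no new states appear). It has 26 states:
  I0: { [C → . L E X], [C → . d E], [C' → . C], [E → . E L x], [E → . E X X], [E → . x x], [L → . E f], [L → . L x] }  — shift
  I1: { [C' → C .] }  — accept
  I2: { [E → . E L x], [E → . E X X], [E → . x x], [E → E . L x], [E → E . X X], [L → . E f], [L → . L x], [L → E . f], [X → . L d], [X → . d E C] }  — shift
  I3: { [C → L . E X], [E → . E L x], [E → . E X X], [E → . x x], [L → L . x] }  — shift
  I4: { [C → d . E], [E → . E L x], [E → . E X X], [E → . x x] }  — shift
  I5: { [E → x . x] }  — shift
  I6: { [E → x x .] }  — reduce
  I7: { [C → d E .], [E → . E L x], [E → . E X X], [E → . x x], [E → E . L x], [E → E . X X], [L → . E f], [L → . L x], [X → . L d], [X → . d E C] }  — shift, reduce
  I8: { [E → E L . x], [L → L . x], [X → L . d] }  — shift
  I9: { [E → . E L x], [E → . E X X], [E → . x x], [E → E X . X], [L → . E f], [L → . L x], [X → . L d], [X → . d E C] }  — shift
  I10: { [E → . E L x], [E → . E X X], [E → . x x], [X → d . E C] }  — shift
  I11: { [C → . L E X], [C → . d E], [E → . E L x], [E → . E X X], [E → . x x], [E → E . L x], [E → E . X X], [L → . E f], [L → . L x], [X → . L d], [X → . d E C], [X → d E . C] }  — shift
  I12: { [X → d E C .] }  — reduce
  I13: { [C → L . E X], [E → . E L x], [E → . E X X], [E → . x x], [E → E L . x], [L → L . x], [X → L . d] }  — shift
  I14: { [C → d . E], [E → . E L x], [E → . E X X], [E → . x x], [X → d . E C] }  — shift
  I15: { [C → . L E X], [C → . d E], [C → d E .], [E → . E L x], [E → . E X X], [E → . x x], [E → E . L x], [E → E . X X], [L → . E f], [L → . L x], [X → . L d], [X → . d E C], [X → d E . C] }  — shift, reduce
  I16: { [C → L E . X], [E → . E L x], [E → . E X X], [E → . x x], [E → E . L x], [E → E . X X], [L → . E f], [L → . L x], [X → . L d], [X → . d E C] }  — shift
  I17: { [X → L d .] }  — reduce
  I18: { [E → E L x .], [E → x . x], [L → L x .] }  — shift, 2 reduces
  I19: { [C → L E X .], [E → . E L x], [E → . E X X], [E → . x x], [E → E X . X], [L → . E f], [L → . L x], [X → . L d], [X → . d E C] }  — shift, reduce
  I20: { [L → L . x], [X → L . d] }  — shift
  I21: { [E → E X X .] }  — reduce
  I22: { [L → L x .] }  — reduce
  I23: { [E → E L x .], [L → L x .] }  — 2 reduces
  I24: { [E → x . x], [L → L x .] }  — shift, reduce
  I25: { [L → E f .] }  — reduce

I18 contains complete items [E → E L x .], [L → L x .] — reduce-reduce conflict.
I23 contains complete items [E → E L x .], [L → L x .] — reduce-reduce conflict.

Answer: Yes — I18: [E → E L x .] vs [L → L x .]; I23: [E → E L x .] vs [L → L x .]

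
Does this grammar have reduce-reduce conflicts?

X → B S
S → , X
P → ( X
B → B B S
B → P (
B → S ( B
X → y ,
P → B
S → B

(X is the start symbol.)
Yes — I3: [P → B .] vs [S → B .]; I10: [B → S ( B .] vs [P → B .]; I11: [P → B .] vs [S → B .]

A reduce-reduce conflict occurs when an LR(0) state has two complete items [A → α .] and [B → β .] — both call for a reduction, and with no lookahead the parser cannot choose between them.

Augment with X' → X and build the canonical LR(0) collection (I0 = CLOSURE({[X' → . X]}), then GOTO on every symbol after a dot until no new states appear). It has 17 states:
  I0: { [B → . B B S], [B → . P (], [B → . S ( B], [P → . ( X], [P → . B], [S → . , X], [S → . B], [X → . B S], [X → . y ,], [X' → . X] }  — shift
  I1: { [B → . B B S], [B → . P (], [B → . S ( B], [P → ( . X], [P → . ( X], [P → . B], [S → . , X], [S → . B], [X → . B S], [X → . y ,] }  — shift
  I2: { [B → . B B S], [B → . P (], [B → . S ( B], [P → . ( X], [P → . B], [S → , . X], [S → . , X], [S → . B], [X → . B S], [X → . y ,] }  — shift
  I3: { [B → . B B S], [B → . P (], [B → . S ( B], [B → B . B S], [P → . ( X], [P → . B], [P → B .], [S → . , X], [S → . B], [S → B .], [X → B . S] }  — shift, 2 reduces
  I4: { [B → P . (] }  — shift
  I5: { [B → S . ( B] }  — shift
  I6: { [X' → X .] }  — accept
  I7: { [X → y . ,] }  — shift
  I8: { [X → y , .] }  — reduce
  I9: { [B → . B B S], [B → . P (], [B → . S ( B], [B → S ( . B], [P → . ( X], [P → . B], [S → . , X], [S → . B] }  — shift
  I10: { [B → . B B S], [B → . P (], [B → . S ( B], [B → B . B S], [B → S ( B .], [P → . ( X], [P → . B], [P → B .], [S → . , X], [S → . B], [S → B .] }  — shift, 3 reduces
  I11: { [B → . B B S], [B → . P (], [B → . S ( B], [B → B . B S], [B → B B . S], [P → . ( X], [P → . B], [P → B .], [S → . , X], [S → . B], [S → B .] }  — shift, 2 reduces
  I12: { [B → B B S .], [B → S . ( B] }  — shift, reduce
  I13: { [B → P ( .] }  — reduce
  I14: { [B → S . ( B], [X → B S .] }  — shift, reduce
  I15: { [S → , X .] }  — reduce
  I16: { [P → ( X .] }  — reduce

I3 contains complete items [P → B .], [S → B .] — reduce-reduce conflict.
I10 contains complete items [B → S ( B .], [P → B .], [S → B .] — reduce-reduce conflict.
I11 contains complete items [P → B .], [S → B .] — reduce-reduce conflict.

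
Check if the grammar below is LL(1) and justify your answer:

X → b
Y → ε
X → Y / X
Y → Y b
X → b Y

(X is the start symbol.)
Relevant sets:
  FIRST(Y) = { 'b', ε }
  FOLLOW(Y) = { $, '/', 'b' }

For X:
  PREDICT(X → b) = { 'b' }
  PREDICT(X → Y '/' X) = { '/', 'b' }
  PREDICT(X → b Y) = { 'b' }
For Y:
  PREDICT(Y → ε) = { $, '/', 'b' }
  PREDICT(Y → Y b) = { 'b' }

Conflict found: Predict set conflict for X: { 'b' }
The grammar is NOT LL(1).

Answer: No. Predict set conflict for X: { 'b' }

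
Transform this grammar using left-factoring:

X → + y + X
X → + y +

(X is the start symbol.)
Left-factoring transforms A → αβ₁ | αβ₂ into A → αA' and A' → β₁ | β₂
(α is the longest common prefix among the alternatives). Repeat until
no nonterminal has two alternatives with a common prefix.

Round 1: X has alternatives sharing prefix '+ y +'. Introduce X': X → + y + X'
  Add: X' → X
  Add: X' → ε

No remaining common prefixes — done.

Resulting grammar:
X → + y + X'
X' → X
X' → ε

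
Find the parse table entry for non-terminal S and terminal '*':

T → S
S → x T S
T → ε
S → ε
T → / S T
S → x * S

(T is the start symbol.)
To find M[S, '*'], we find productions for S where '*' is in the predict set (PREDICT(N → α) = (FIRST(α) \ {ε}) ∪ (FOLLOW(N) if α ⇒* ε)).

Relevant sets:
  FOLLOW(S) = { $, '/', 'x' }

S → x T S: PREDICT = { 'x' }
S → ε: PREDICT = { $, '/', 'x' }
S → x * S: PREDICT = { 'x' }

M[S, '*'] is empty (no production applies)

Answer: Empty (error entry)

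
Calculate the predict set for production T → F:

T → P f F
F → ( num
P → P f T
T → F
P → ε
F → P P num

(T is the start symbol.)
{ '(', 'f', 'num' }

PREDICT(T → F) = (FIRST(RHS) \ {ε}) ∪ (FOLLOW(T) if ε ∈ FIRST(RHS), i.e. RHS ⇒* ε)
FIRST(F) = { '(', 'f', 'num' }
FIRST(F) = { '(', 'f', 'num' }
ε ∉ FIRST(F), so FOLLOW(T) is not added.
PREDICT(T → F) = { '(', 'f', 'num' }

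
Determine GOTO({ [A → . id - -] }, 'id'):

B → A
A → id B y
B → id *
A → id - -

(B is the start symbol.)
{ [A → id . - -] }

GOTO(I, 'id') = CLOSURE({ [A → αX.β] : [A → α.Xβ] ∈ I, X = 'id' })

Items with dot before 'id', with the dot advanced:
  [A → . id - -] → [A → id . - -]
Closure adds nothing (no advanced item has the dot before a non-terminal).

GOTO = { [A → id . - -] }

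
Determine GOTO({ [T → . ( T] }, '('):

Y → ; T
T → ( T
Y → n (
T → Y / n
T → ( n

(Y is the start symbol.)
{ [T → ( . T], [T → . ( T], [T → . ( n], [T → . Y / n], [Y → . ; T], [Y → . n (] }

GOTO(I, '(') = CLOSURE({ [A → αX.β] : [A → α.Xβ] ∈ I, X = '(' })

Items with dot before '(', with the dot advanced:
  [T → . ( T] → [T → ( . T]
Closure of the advanced items:
  [T → ( . T] has the dot before T: add [T → . ( T], [T → . Y / n], [T → . ( n]
  [T → . Y / n] has the dot before Y: add [Y → . ; T], [Y → . n (]

GOTO = { [T → ( . T], [T → . ( T], [T → . ( n], [T → . Y / n], [Y → . ; T], [Y → . n (] }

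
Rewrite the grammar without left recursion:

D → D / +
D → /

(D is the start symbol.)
D is directly left-recursive. The standard transformation for
  A → A α₁ | ... | A α_m | β₁ | ... | β_n
is
  A  → β₁ A' | ... | β_n A'
  A' → α₁ A' | ... | α_m A' | ε

D → / becomes D → / D'
D → D / + becomes D' → / + D'
Add D' → ε

Resulting grammar:
D → / D'
D' → / + D'
D' → ε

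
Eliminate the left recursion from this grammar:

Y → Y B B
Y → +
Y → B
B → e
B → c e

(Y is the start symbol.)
Y is directly left-recursive. The standard transformation for
  A → A α₁ | ... | A α_m | β₁ | ... | β_n
is
  A  → β₁ A' | ... | β_n A'
  A' → α₁ A' | ... | α_m A' | ε

Y → + becomes Y → + Y'
Y → B becomes Y → B Y'
Y → Y B B becomes Y' → B B Y'
Add Y' → ε

Productions for other non-terminals are unchanged:
  B → e
  B → c e

Resulting grammar:
Y → + Y'
Y → B Y'
Y' → B B Y'
Y' → ε
B → e
B → c e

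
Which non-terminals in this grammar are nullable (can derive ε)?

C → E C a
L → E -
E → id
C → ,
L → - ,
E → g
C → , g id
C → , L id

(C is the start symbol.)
None

There are no ε-productions, so no non-terminal can derive ε.
No non-terminals are nullable.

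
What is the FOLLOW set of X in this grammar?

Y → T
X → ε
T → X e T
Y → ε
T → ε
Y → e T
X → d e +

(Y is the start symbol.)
{ 'e' }

In T → X e T: X is followed by e T, add FIRST(e T) \ {ε} = { 'e' }

Taking the union: FOLLOW(X) = { 'e' }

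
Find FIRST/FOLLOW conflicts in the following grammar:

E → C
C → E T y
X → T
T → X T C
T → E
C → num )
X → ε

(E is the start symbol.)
Nullable non-terminals: X.
FIRST sets used below: FIRST(T) = { 'num' }

X: nullable alternative(s) X → ε; FOLLOW(X) = { 'num' }
  X → T: FIRST \ {ε} = { 'num' } — overlaps FOLLOW(X) on { 'num' }: CONFLICT
  X → ε: FIRST \ {ε} = { } — this is the only nullable alternative, skip

C, E, T have no nullable alternative, so no FIRST/FOLLOW check is needed there.

So the grammar has 1 FIRST/FOLLOW conflict (marked CONFLICT above).

Answer: Yes. X → T with FOLLOW(X) on { 'num' }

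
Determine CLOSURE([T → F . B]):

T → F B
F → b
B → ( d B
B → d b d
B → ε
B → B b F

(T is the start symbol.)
{ [B → . ( d B], [B → . B b F], [B → . d b d], [B → .], [T → F . B] }

Start with: [T → F . B]
  [T → F . B] has the dot before B: add [B → . ( d B], [B → . d b d], [B → .], [B → . B b F]
No further items can be added.

CLOSURE = { [B → . ( d B], [B → . B b F], [B → . d b d], [B → .], [T → F . B] }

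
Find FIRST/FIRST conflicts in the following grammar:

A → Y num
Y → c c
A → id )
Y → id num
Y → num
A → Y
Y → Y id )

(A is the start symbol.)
Yes. A → Y num / A → id ')' on { 'id' }; A → Y num / A → Y on { 'c', 'id', 'num' }; A → id ')' / A → Y on { 'id' }; Y → c c / Y → Y id ')' on { 'c' }; Y → id num / Y → Y id ')' on { 'id' }; Y → num / Y → Y id ')' on { 'num' }

FIRST sets of the non-terminals at (or reachable through a nullable prefix from) the front of some alternative:
  FIRST(Y) = { 'c', 'id', 'num' }

Productions for A:
  A → Y num: FIRST = { 'c', 'id', 'num' }
  A → id ): FIRST = { 'id' }
  A → Y: FIRST = { 'c', 'id', 'num' }
Productions for Y:
  Y → c c: FIRST = { 'c' }
  Y → id num: FIRST = { 'id' }
  Y → num: FIRST = { 'num' }
  Y → Y id ): FIRST = { 'c', 'id', 'num' }

Conflict for A: A → Y num and A → id )
  Overlap: { 'id' }
Conflict for A: A → Y num and A → Y
  Overlap: { 'c', 'id', 'num' }
Conflict for A: A → id ) and A → Y
  Overlap: { 'id' }
Conflict for Y: Y → c c and Y → Y id )
  Overlap: { 'c' }
Conflict for Y: Y → id num and Y → Y id )
  Overlap: { 'id' }
Conflict for Y: Y → num and Y → Y id )
  Overlap: { 'num' }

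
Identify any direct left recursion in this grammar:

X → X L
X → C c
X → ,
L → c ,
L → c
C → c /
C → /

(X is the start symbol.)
X → X L: LEFT RECURSIVE (starts with X)
X → C c: starts with C
X → ,: starts with ','
L → c ,: starts with c
L → c: starts with c
C → c /: starts with c
C → /: starts with '/'

The grammar has direct left recursion on: X.

Answer: Yes, X is left-recursive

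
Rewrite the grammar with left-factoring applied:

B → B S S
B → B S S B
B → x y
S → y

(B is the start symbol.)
B → B S S B'
B' → ε
B' → B
B → x y
S → y

Left-factoring transforms A → αβ₁ | αβ₂ into A → αA' and A' → β₁ | β₂
(α is the longest common prefix among the alternatives). Repeat until
no nonterminal has two alternatives with a common prefix.

Round 1: B has alternatives sharing prefix 'B S S'. Introduce B': B → B S S B'
  Add: B' → ε
  Add: B' → B

No remaining common prefixes — done.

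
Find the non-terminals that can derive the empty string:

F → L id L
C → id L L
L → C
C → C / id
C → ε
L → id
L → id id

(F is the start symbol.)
{ 'C', 'L' }

ε-productions: C → ε
So C is immediately nullable.
L → C: every symbol on the right is nullable, so L is nullable too.
No further non-terminal can be added: every production for the remaining non-terminals contains a terminal or a non-nullable non-terminal.
Nullable = { 'C', 'L' }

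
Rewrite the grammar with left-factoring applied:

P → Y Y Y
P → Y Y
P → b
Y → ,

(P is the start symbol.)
P → Y Y P'
P' → Y
P' → ε
P → b
Y → ,

Left-factoring transforms A → αβ₁ | αβ₂ into A → αA' and A' → β₁ | β₂
(α is the longest common prefix among the alternatives). Repeat until
no nonterminal has two alternatives with a common prefix.

Round 1: P has alternatives sharing prefix 'Y Y'. Introduce P': P → Y Y P'
  Add: P' → Y
  Add: P' → ε

No remaining common prefixes — done.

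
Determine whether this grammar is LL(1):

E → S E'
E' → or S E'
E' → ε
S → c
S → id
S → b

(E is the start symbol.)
A grammar is LL(1) if for each non-terminal N with multiple productions, the predict sets of those productions are pairwise disjoint, where PREDICT(N → α) = (FIRST(α) \ {ε}) ∪ (FOLLOW(N) if α ⇒* ε).

Relevant sets:
  FOLLOW(E') = { $ }

For E':
  PREDICT(E' → or S E') = { 'or' }
  PREDICT(E' → ε) = { $ }
For S:
  PREDICT(S → c) = { 'c' }
  PREDICT(S → id) = { 'id' }
  PREDICT(S → b) = { 'b' }
E has a single production, so nothing to check there.

All predict sets are disjoint. The grammar IS LL(1).

Answer: Yes, the grammar is LL(1).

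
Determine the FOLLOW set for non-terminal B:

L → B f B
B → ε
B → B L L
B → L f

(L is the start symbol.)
{ $, 'f' }

To compute FOLLOW(B), find every occurrence of B on a right-hand side N → α B β: add FIRST(β) \ {ε}, and if β is empty or nullable also add FOLLOW(N). Iterate to a fixed point.

In L → B f B: B is followed by f B, add FIRST(f B) \ {ε} = { 'f' }
In L → B f B: B is at the end, add FOLLOW(L)
In B → B L L: B is followed by L L, add FIRST(L L) \ {ε} = { 'f' }

The FOLLOW sets referred to above (computed the same way, to a fixed point):
  FOLLOW(L) = { $, 'f' }

Taking the union: FOLLOW(B) = { $, 'f' }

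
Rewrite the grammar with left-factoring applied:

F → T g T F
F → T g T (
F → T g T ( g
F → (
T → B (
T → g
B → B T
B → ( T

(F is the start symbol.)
Left-factoring transforms A → αβ₁ | αβ₂ into A → αA' and A' → β₁ | β₂
(α is the longest common prefix among the alternatives). Repeat until
no nonterminal has two alternatives with a common prefix.

Round 1: F has alternatives sharing prefix 'T g T'. Introduce F': F → T g T F'
  Add: F' → F
  Add: F' → (
  Add: F' → ( g

Round 2: F' has alternatives sharing prefix '('. Introduce F'': F' → ( F''
  Add: F'' → ε
  Add: F'' → g

No remaining common prefixes — done.

Resulting grammar:
F → T g T F'
F' → F
F' → ( F''
F'' → ε
F'' → g
F → (
T → B (
T → g
B → B T
B → ( T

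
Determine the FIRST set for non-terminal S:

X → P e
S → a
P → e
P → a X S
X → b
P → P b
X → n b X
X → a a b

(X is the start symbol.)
To compute FIRST(S), examine every production with S on the left-hand side, reading each right-hand side left to right until a non-nullable symbol is reached.

From S → a:
  - a is a terminal: add 'a' and stop

Collecting: FIRST(S) = { 'a' }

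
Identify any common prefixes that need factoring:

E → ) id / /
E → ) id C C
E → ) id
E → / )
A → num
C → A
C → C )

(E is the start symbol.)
Yes, E has productions with common prefix ') id'

Left-factoring is needed when two productions for the same non-terminal
share a common prefix on the right-hand side.

Productions for E:
  E → ) id / /
  E → ) id C C
  E → ) id
  E → / )
Productions for C:
  C → A
  C → C )

Found common prefix ') id' in productions for E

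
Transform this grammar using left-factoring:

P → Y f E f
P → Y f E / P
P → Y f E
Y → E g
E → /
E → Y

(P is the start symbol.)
P → Y f E P'
P' → f
P' → / P
P' → ε
Y → E g
E → /
E → Y

Left-factoring transforms A → αβ₁ | αβ₂ into A → αA' and A' → β₁ | β₂
(α is the longest common prefix among the alternatives). Repeat until
no nonterminal has two alternatives with a common prefix.

Round 1: P has alternatives sharing prefix 'Y f E'. Introduce P': P → Y f E P'
  Add: P' → f
  Add: P' → / P
  Add: P' → ε

No remaining common prefixes — done.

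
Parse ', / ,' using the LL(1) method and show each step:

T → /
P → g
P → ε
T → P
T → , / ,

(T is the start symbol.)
Stack is shown with the top on the left.

Stack    Input    Action
------------------------
T $      , / , $  output T → , / ,
, / , $  , / , $  match ','
/ , $    / , $    match '/'
, $      , $      match ','
$        $        accept

The string is accepted.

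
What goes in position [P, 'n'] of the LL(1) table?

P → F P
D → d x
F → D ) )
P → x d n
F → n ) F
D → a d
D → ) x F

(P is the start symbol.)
To find M[P, 'n'], we find productions for P where 'n' is in the predict set (PREDICT(N → α) = (FIRST(α) \ {ε}) ∪ (FOLLOW(N) if α ⇒* ε)).

Relevant sets:
  FIRST(F) = { ')', 'a', 'd', 'n' }

P → F P: PREDICT = { ')', 'a', 'd', 'n' }
  'n' is in predict set, so this production goes in M[P, 'n']
P → x d n: PREDICT = { 'x' }

M[P, 'n'] = P → F P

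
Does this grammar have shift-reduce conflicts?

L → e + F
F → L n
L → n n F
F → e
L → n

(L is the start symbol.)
Yes — I3: [L → n .] vs [L → n . n F]; I7: [F → e .] vs [L → e . + F]

Augment with L' → L and build the canonical LR(0) collection (I0 = CLOSURE({[L' → . L]}), then GOTO on every symbol after a dot until no new states appear). It has 11 states:
  I0: { [L → . e + F], [L → . n n F], [L → . n], [L' → . L] }  — shift
  I1: { [L' → L .] }  — accept
  I2: { [L → e . + F] }  — shift
  I3: { [L → n . n F], [L → n .] }  — shift, reduce
  I4: { [F → . L n], [F → . e], [L → . e + F], [L → . n n F], [L → . n], [L → n n . F] }  — shift
  I5: { [L → n n F .] }  — reduce
  I6: { [F → L . n] }  — shift
  I7: { [F → e .], [L → e . + F] }  — shift, reduce
  I8: { [F → . L n], [F → . e], [L → . e + F], [L → . n n F], [L → . n], [L → e + . F] }  — shift
  I9: { [L → e + F .] }  — reduce
  I10: { [F → L n .] }  — reduce

I3 contains reduce item [L → n .] and shift item [L → n . n F] — shift-reduce conflict.
I7 contains reduce item [F → e .] and shift item [L → e . + F] — shift-reduce conflict.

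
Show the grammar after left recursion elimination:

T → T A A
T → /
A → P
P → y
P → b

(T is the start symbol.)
T is directly left-recursive. The standard transformation for
  A → A α₁ | ... | A α_m | β₁ | ... | β_n
is
  A  → β₁ A' | ... | β_n A'
  A' → α₁ A' | ... | α_m A' | ε

T → / becomes T → / T'
T → T A A becomes T' → A A T'
Add T' → ε

Productions for other non-terminals are unchanged:
  A → P
  P → y
  P → b

Resulting grammar:
T → / T'
T' → A A T'
T' → ε
A → P
P → y
P → b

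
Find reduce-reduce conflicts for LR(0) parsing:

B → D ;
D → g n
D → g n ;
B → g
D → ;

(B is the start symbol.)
A reduce-reduce conflict occurs when an LR(0) state has two complete items [A → α .] and [B → β .] — both call for a reduction, and with no lookahead the parser cannot choose between them.

Augment with B' → B and build the canonical LR(0) collection (I0 = CLOSURE({[B' → . B]}), then GOTO on every symbol after a dot until no new states appear). It has 8 states:
  I0: { [B → . D ;], [B → . g], [B' → . B], [D → . ;], [D → . g n ;], [D → . g n] }  — shift
  I1: { [D → ; .] }  — reduce
  I2: { [B' → B .] }  — accept
  I3: { [B → D . ;] }  — shift
  I4: { [B → g .], [D → g . n ;], [D → g . n] }  — shift, reduce
  I5: { [D → g n . ;], [D → g n .] }  — shift, reduce
  I6: { [D → g n ; .] }  — reduce
  I7: { [B → D ; .] }  — reduce

No state contains more than one complete item.

Answer: No reduce-reduce conflicts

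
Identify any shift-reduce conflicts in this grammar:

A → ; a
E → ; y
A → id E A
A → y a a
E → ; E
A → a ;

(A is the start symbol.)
No shift-reduce conflicts

A shift-reduce conflict occurs when an LR(0) state has both:
  - a complete (reduce) item [A → α .] (dot at the end), and
  - a shift item [B → β . c γ] (dot before a terminal).

Augment with A' → A and build the canonical LR(0) collection (I0 = CLOSURE({[A' → . A]}), then GOTO on every symbol after a dot until no new states appear). It has 15 states:
  I0: { [A → . ; a], [A → . a ;], [A → . id E A], [A → . y a a], [A' → . A] }  — shift
  I1: { [A → ; . a] }  — shift
  I2: { [A' → A .] }  — accept
  I3: { [A → a . ;] }  — shift
  I4: { [A → id . E A], [E → . ; E], [E → . ; y] }  — shift
  I5: { [A → y . a a] }  — shift
  I6: { [A → y a . a] }  — shift
  I7: { [A → y a a .] }  — reduce
  I8: { [E → . ; E], [E → . ; y], [E → ; . E], [E → ; . y] }  — shift
  I9: { [A → . ; a], [A → . a ;], [A → . id E A], [A → . y a a], [A → id E . A] }  — shift
  I10: { [A → id E A .] }  — reduce
  I11: { [E → ; E .] }  — reduce
  I12: { [E → ; y .] }  — reduce
  I13: { [A → a ; .] }  — reduce
  I14: { [A → ; a .] }  — reduce

No state contains both a complete item and a shift item.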